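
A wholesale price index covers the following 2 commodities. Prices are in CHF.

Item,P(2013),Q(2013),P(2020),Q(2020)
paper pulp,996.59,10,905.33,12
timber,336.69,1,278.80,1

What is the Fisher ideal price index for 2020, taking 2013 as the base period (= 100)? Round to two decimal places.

90.60

Laspeyres component (base-period weights):
ΣP(2020)Q(2013) = 905.33×10 + 278.80×1 = 9053.3 + 278.8 = 9332.1
ΣP(2013)Q(2013) = 996.59×10 + 336.69×1 = 9965.9 + 336.69 = 10302.59
L = 9332.1 / 10302.59 × 100 = 90.5801
Paasche component (current-period weights):
ΣP(2020)Q(2020) = 905.33×12 + 278.80×1 = 10863.96 + 278.8 = 11142.76
ΣP(2013)Q(2020) = 996.59×12 + 336.69×1 = 11959.08 + 336.69 = 12295.77
P = 11142.76 / 12295.77 × 100 = 90.6227
Fisher = √(L × P) = √(90.5801 × 90.6227) = 90.6014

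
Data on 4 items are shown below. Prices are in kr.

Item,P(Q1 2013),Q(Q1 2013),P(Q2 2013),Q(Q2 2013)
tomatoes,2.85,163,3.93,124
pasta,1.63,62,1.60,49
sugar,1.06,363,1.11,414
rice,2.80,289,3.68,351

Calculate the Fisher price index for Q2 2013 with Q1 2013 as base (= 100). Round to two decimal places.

125.15

Laspeyres component (base-period weights):
ΣP(Q2 2013)Q(Q1 2013) = 3.93×163 + 1.60×62 + 1.11×363 + 3.68×289 = 640.59 + 99.2 + 402.93 + 1063.52 = 2206.24
ΣP(Q1 2013)Q(Q1 2013) = 2.85×163 + 1.63×62 + 1.06×363 + 2.80×289 = 464.55 + 101.06 + 384.78 + 809.2 = 1759.59
L = 2206.24 / 1759.59 × 100 = 125.3838
Paasche component (current-period weights):
ΣP(Q2 2013)Q(Q2 2013) = 3.93×124 + 1.60×49 + 1.11×414 + 3.68×351 = 487.32 + 78.4 + 459.54 + 1291.68 = 2316.94
ΣP(Q1 2013)Q(Q2 2013) = 2.85×124 + 1.63×49 + 1.06×414 + 2.80×351 = 353.4 + 79.87 + 438.84 + 982.8 = 1854.91
P = 2316.94 / 1854.91 × 100 = 124.9085
Fisher = √(L × P) = √(125.3838 × 124.9085) = 125.1459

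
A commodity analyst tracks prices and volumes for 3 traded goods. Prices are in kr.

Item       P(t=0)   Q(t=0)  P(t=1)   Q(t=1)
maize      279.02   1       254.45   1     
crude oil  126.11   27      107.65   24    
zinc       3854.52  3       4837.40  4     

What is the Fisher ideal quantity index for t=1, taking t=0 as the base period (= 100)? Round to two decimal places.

124.16

Laspeyres component (base-period weights):
ΣP(t=0)Q(t=1) = 279.02×1 + 126.11×24 + 3854.52×4 = 279.02 + 3026.64 + 15418.08 = 18723.74
ΣP(t=0)Q(t=0) = 279.02×1 + 126.11×27 + 3854.52×3 = 279.02 + 3404.97 + 11563.56 = 15247.55
L = 18723.74 / 15247.55 × 100 = 122.7984
Paasche component (current-period weights):
ΣP(t=1)Q(t=1) = 254.45×1 + 107.65×24 + 4837.40×4 = 254.45 + 2583.6 + 19349.6 = 22187.65
ΣP(t=1)Q(t=0) = 254.45×1 + 107.65×27 + 4837.40×3 = 254.45 + 2906.55 + 14512.2 = 17673.2
P = 22187.65 / 17673.2 × 100 = 125.5440
Fisher = √(L × P) = √(122.7984 × 125.5440) = 124.1636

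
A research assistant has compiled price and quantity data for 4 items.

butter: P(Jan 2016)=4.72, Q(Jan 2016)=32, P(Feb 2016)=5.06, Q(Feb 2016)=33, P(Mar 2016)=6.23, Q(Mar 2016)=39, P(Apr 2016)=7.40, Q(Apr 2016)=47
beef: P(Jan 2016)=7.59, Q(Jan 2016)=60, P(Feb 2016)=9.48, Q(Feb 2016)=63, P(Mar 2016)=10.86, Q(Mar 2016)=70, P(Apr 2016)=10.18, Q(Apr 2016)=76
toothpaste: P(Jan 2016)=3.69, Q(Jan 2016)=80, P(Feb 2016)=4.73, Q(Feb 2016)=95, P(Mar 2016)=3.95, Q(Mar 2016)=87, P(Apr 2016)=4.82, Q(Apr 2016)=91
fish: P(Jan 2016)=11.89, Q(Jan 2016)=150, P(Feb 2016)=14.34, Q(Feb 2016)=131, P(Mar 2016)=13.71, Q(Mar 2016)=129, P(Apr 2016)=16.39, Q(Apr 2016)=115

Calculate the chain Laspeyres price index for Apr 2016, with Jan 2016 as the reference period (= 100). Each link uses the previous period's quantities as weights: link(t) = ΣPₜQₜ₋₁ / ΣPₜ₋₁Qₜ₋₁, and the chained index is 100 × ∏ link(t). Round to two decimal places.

Link Jan 2016→Feb 2016:
ΣP(Feb 2016)Q(Jan 2016) = 5.06×32 + 9.48×60 + 4.73×80 + 14.34×150 = 161.92 + 568.8 + 378.4 + 2151 = 3260.12
ΣP(Jan 2016)Q(Jan 2016) = 4.72×32 + 7.59×60 + 3.69×80 + 11.89×150 = 151.04 + 455.4 + 295.2 + 1783.5 = 2685.14
link = 3260.12/2685.14 = 1.214134
Link Feb 2016→Mar 2016:
ΣP(Mar 2016)Q(Feb 2016) = 6.23×33 + 10.86×63 + 3.95×95 + 13.71×131 = 205.59 + 684.18 + 375.25 + 1796.01 = 3061.03
ΣP(Feb 2016)Q(Feb 2016) = 5.06×33 + 9.48×63 + 4.73×95 + 14.34×131 = 166.98 + 597.24 + 449.35 + 1878.54 = 3092.11
link = 3061.03/3092.11 = 0.989949
Link Mar 2016→Apr 2016:
ΣP(Apr 2016)Q(Mar 2016) = 7.40×39 + 10.18×70 + 4.82×87 + 16.39×129 = 288.6 + 712.6 + 419.34 + 2114.31 = 3534.85
ΣP(Mar 2016)Q(Mar 2016) = 6.23×39 + 10.86×70 + 3.95×87 + 13.71×129 = 242.97 + 760.2 + 343.65 + 1768.59 = 3115.41
link = 3534.85/3115.41 = 1.134634
Chained index = 100 × 1.214134 × 0.989949 × 1.134634 = 136.3751

136.38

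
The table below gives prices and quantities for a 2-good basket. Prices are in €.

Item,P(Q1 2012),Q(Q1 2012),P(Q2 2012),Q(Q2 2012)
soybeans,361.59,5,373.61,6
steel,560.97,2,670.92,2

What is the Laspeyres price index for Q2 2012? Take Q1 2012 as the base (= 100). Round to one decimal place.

Laspeyres price index uses base-period quantities as weights.
ΣP(Q2 2012)·Q(Q1 2012) = 373.61×5 + 670.92×2 = 1868.05 + 1341.84 = 3209.89
ΣP(Q1 2012)·Q(Q1 2012) = 361.59×5 + 560.97×2 = 1807.95 + 1121.94 = 2929.89
Index = 3209.89 / 2929.89 × 100 = 109.5567

109.6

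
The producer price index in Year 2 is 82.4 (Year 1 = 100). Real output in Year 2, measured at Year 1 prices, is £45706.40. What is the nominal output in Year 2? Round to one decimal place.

37662.1

Nominal = Real × (Index/100) = 45706.40 × (82.4/100)
        = 45706.40 × 0.824 = 37662.0736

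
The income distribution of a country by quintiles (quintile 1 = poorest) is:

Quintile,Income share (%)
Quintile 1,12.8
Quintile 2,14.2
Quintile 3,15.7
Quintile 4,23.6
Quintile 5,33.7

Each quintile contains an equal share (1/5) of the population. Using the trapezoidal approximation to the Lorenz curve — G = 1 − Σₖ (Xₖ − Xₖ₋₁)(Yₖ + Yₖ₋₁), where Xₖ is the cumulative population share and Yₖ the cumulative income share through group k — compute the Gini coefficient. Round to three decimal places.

Cumulative income shares Yₖ: 0.1280, 0.2700, 0.4270, 0.6630, 1.0000
Σ (Xₖ−Xₖ₋₁)(Yₖ+Yₖ₋₁) = (1/5)(0.1280+0.0000) + (1/5)(0.2700+0.1280) + (1/5)(0.4270+0.2700) + (1/5)(0.6630+0.4270) + (1/5)(1.0000+0.6630)
  = 0.0256 + 0.0796 + 0.1394 + 0.2180 + 0.3326 = 0.7952
G = 1 − 0.7952 = 0.2048

0.205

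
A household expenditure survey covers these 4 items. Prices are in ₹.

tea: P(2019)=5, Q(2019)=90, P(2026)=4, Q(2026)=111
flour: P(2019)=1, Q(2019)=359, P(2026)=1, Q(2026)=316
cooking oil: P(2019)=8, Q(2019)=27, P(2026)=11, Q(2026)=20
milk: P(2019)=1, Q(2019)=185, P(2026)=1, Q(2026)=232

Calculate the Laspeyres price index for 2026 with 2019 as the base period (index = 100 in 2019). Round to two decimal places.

Laspeyres price index uses base-period quantities as weights.
ΣP(2026)·Q(2019) = 4×90 + 1×359 + 11×27 + 1×185 = 360 + 359 + 297 + 185 = 1201
ΣP(2019)·Q(2019) = 5×90 + 1×359 + 8×27 + 1×185 = 450 + 359 + 216 + 185 = 1210
Index = 1201 / 1210 × 100 = 99.2562

99.26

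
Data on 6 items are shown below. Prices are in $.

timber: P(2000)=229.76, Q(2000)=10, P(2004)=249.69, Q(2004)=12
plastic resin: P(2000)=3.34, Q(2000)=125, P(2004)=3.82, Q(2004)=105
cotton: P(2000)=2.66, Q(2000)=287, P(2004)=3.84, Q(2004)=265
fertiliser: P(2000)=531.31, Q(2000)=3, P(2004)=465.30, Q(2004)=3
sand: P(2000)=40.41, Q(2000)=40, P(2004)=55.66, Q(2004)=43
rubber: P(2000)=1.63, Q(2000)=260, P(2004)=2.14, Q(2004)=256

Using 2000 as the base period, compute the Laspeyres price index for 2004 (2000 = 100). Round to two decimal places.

Laspeyres price index uses base-period quantities as weights.
ΣP(2004)·Q(2000) = 249.69×10 + 3.82×125 + 3.84×287 + 465.30×3 + 55.66×40 + 2.14×260 = 2496.9 + 477.5 + 1102.08 + 1395.9 + 2226.4 + 556.4 = 8255.18
ΣP(2000)·Q(2000) = 229.76×10 + 3.34×125 + 2.66×287 + 531.31×3 + 40.41×40 + 1.63×260 = 2297.6 + 417.5 + 763.42 + 1593.93 + 1616.4 + 423.8 = 7112.65
Index = 8255.18 / 7112.65 × 100 = 116.0634

116.06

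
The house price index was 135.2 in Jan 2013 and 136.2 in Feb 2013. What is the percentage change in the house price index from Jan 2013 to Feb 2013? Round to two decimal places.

Change = (136.2 − 135.2) / 135.2 × 100
       = 1.0 / 135.2 × 100 = 0.7396%

0.74%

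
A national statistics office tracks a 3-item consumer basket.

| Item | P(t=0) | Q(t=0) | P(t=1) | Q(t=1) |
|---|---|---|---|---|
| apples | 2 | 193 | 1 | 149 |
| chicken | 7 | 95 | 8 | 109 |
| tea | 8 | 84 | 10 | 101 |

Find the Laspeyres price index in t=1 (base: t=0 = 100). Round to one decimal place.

Laspeyres price index uses base-period quantities as weights.
ΣP(t=1)·Q(t=0) = 1×193 + 8×95 + 10×84 = 193 + 760 + 840 = 1793
ΣP(t=0)·Q(t=0) = 2×193 + 7×95 + 8×84 = 386 + 665 + 672 = 1723
Index = 1793 / 1723 × 100 = 104.0627

104.1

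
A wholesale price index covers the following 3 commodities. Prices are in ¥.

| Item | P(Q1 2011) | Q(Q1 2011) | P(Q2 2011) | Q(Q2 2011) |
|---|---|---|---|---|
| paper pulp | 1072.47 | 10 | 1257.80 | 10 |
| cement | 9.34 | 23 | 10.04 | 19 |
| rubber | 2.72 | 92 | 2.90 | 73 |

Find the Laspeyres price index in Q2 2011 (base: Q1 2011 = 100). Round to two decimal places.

Laspeyres price index uses base-period quantities as weights.
ΣP(Q2 2011)·Q(Q1 2011) = 1257.80×10 + 10.04×23 + 2.90×92 = 12578 + 230.92 + 266.8 = 13075.72
ΣP(Q1 2011)·Q(Q1 2011) = 1072.47×10 + 9.34×23 + 2.72×92 = 10724.7 + 214.82 + 250.24 = 11189.76
Index = 13075.72 / 11189.76 × 100 = 116.8543

116.85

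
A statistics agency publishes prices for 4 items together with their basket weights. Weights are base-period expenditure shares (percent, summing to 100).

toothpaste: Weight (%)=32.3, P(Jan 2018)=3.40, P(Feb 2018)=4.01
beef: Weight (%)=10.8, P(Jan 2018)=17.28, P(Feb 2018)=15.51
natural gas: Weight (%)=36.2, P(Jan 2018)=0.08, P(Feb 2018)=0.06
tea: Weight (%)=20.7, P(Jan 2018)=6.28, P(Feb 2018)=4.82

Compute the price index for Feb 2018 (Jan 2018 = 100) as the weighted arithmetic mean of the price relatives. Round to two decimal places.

90.83

toothpaste: 32.3 × (4.01/3.40) = 32.3 × 1.179412 = 38.0950
beef: 10.8 × (15.51/17.28) = 10.8 × 0.897569 = 9.6937
natural gas: 36.2 × (0.06/0.08) = 36.2 × 0.750000 = 27.1500
tea: 20.7 × (4.82/6.28) = 20.7 × 0.767516 = 15.8876
Index = Σ wᵢ·(p₁ᵢ/p₀ᵢ) = 38.0950 + 9.6937 + 27.1500 + 15.8876 = 90.8263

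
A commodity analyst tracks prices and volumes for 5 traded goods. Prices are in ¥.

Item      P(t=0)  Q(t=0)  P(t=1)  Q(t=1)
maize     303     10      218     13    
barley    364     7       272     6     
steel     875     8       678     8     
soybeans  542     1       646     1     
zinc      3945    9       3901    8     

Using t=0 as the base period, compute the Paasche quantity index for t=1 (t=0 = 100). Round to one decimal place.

92.2

Paasche quantity index uses current-period prices as weights.
ΣP(t=1)·Q(t=1) = 218×13 + 272×6 + 678×8 + 646×1 + 3901×8 = 2834 + 1632 + 5424 + 646 + 31208 = 41744
ΣP(t=1)·Q(t=0) = 218×10 + 272×7 + 678×8 + 646×1 + 3901×9 = 2180 + 1904 + 5424 + 646 + 35109 = 45263
Index = 41744 / 45263 × 100 = 92.2254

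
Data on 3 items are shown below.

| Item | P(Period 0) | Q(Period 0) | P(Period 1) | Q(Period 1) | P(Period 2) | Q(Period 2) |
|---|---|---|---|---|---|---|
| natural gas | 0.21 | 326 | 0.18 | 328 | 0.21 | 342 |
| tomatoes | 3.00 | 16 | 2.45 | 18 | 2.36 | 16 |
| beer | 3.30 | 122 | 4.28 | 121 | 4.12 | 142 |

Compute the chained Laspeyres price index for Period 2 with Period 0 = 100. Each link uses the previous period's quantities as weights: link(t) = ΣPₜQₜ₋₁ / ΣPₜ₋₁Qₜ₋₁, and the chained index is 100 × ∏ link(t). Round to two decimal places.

Link Period 0→Period 1:
ΣP(Period 1)Q(Period 0) = 0.18×326 + 2.45×16 + 4.28×122 = 58.68 + 39.2 + 522.16 = 620.04
ΣP(Period 0)Q(Period 0) = 0.21×326 + 3.00×16 + 3.30×122 = 68.46 + 48 + 402.6 = 519.06
link = 620.04/519.06 = 1.194544
Link Period 1→Period 2:
ΣP(Period 2)Q(Period 1) = 0.21×328 + 2.36×18 + 4.12×121 = 68.88 + 42.48 + 498.52 = 609.88
ΣP(Period 1)Q(Period 1) = 0.18×328 + 2.45×18 + 4.28×121 = 59.04 + 44.1 + 517.88 = 621.02
link = 609.88/621.02 = 0.982062
Chained index = 100 × 1.194544 × 0.982062 = 117.3116

117.31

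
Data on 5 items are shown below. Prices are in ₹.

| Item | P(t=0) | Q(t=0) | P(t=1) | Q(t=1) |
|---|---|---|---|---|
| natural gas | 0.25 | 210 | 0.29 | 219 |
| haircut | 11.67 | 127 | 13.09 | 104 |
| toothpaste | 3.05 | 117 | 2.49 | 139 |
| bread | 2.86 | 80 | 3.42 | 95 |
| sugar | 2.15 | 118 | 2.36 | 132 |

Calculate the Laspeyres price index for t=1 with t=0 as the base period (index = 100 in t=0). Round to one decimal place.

Laspeyres price index uses base-period quantities as weights.
ΣP(t=1)·Q(t=0) = 0.29×210 + 13.09×127 + 2.49×117 + 3.42×80 + 2.36×118 = 60.9 + 1662.43 + 291.33 + 273.6 + 278.48 = 2566.74
ΣP(t=0)·Q(t=0) = 0.25×210 + 11.67×127 + 3.05×117 + 2.86×80 + 2.15×118 = 52.5 + 1482.09 + 356.85 + 228.8 + 253.7 = 2373.94
Index = 2566.74 / 2373.94 × 100 = 108.1215

108.1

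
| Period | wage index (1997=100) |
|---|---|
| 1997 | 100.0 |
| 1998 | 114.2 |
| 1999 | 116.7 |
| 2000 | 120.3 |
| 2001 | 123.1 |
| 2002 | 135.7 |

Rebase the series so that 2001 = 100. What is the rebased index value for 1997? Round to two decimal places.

81.23

Rebased(1997) = 100.0 / 123.1 × 100 = 81.2348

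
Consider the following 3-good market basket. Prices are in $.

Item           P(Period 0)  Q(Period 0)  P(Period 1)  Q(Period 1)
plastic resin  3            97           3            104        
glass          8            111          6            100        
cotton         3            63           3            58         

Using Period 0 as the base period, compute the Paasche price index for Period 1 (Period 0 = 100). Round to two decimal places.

Paasche price index uses current-period quantities as weights.
ΣP(Period 1)·Q(Period 1) = 3×104 + 6×100 + 3×58 = 312 + 600 + 174 = 1086
ΣP(Period 0)·Q(Period 1) = 3×104 + 8×100 + 3×58 = 312 + 800 + 174 = 1286
Index = 1086 / 1286 × 100 = 84.4479

84.45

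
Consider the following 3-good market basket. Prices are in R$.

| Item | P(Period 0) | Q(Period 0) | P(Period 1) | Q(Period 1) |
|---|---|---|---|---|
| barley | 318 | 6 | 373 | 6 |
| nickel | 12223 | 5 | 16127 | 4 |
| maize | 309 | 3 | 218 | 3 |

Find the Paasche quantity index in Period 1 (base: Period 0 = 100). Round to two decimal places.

Paasche quantity index uses current-period prices as weights.
ΣP(Period 1)·Q(Period 1) = 373×6 + 16127×4 + 218×3 = 2238 + 64508 + 654 = 67400
ΣP(Period 1)·Q(Period 0) = 373×6 + 16127×5 + 218×3 = 2238 + 80635 + 654 = 83527
Index = 67400 / 83527 × 100 = 80.6925

80.69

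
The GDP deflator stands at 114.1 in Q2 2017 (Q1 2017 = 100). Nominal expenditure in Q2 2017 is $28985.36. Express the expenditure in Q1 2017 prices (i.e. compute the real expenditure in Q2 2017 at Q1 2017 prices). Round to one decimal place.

Real = Nominal ÷ (Index/100) = 28985.36 ÷ (114.1/100)
     = 28985.36 ÷ 1.141 = 25403.4706

25403.5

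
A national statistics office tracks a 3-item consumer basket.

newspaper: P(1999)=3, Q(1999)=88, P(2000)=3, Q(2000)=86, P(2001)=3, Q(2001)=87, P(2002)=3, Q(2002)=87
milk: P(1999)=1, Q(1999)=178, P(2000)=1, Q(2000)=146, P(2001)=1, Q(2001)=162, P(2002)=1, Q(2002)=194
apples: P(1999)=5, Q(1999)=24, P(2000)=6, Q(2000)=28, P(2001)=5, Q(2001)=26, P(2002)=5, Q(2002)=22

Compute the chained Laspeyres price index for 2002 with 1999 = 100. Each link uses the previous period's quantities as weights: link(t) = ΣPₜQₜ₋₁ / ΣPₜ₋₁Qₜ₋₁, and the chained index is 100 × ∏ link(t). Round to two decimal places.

99.17

Link 1999→2000:
ΣP(2000)Q(1999) = 3×88 + 1×178 + 6×24 = 264 + 178 + 144 = 586
ΣP(1999)Q(1999) = 3×88 + 1×178 + 5×24 = 264 + 178 + 120 = 562
link = 586/562 = 1.042705
Link 2000→2001:
ΣP(2001)Q(2000) = 3×86 + 1×146 + 5×28 = 258 + 146 + 140 = 544
ΣP(2000)Q(2000) = 3×86 + 1×146 + 6×28 = 258 + 146 + 168 = 572
link = 544/572 = 0.951049
Link 2001→2002:
ΣP(2002)Q(2001) = 3×87 + 1×162 + 5×26 = 261 + 162 + 130 = 553
ΣP(2001)Q(2001) = 3×87 + 1×162 + 5×26 = 261 + 162 + 130 = 553
link = 553/553 = 1.000000
Chained index = 100 × 1.042705 × 0.951049 × 1.000000 = 99.1663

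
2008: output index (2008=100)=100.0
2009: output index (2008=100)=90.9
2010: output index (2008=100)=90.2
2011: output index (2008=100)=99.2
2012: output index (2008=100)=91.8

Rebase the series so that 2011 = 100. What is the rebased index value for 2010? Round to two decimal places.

90.93

Rebased(2010) = 90.2 / 99.2 × 100 = 90.9274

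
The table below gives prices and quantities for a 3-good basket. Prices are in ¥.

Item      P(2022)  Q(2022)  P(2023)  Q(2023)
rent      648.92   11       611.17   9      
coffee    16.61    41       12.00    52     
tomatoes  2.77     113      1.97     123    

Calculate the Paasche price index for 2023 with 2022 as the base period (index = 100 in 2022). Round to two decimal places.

90.38

Paasche price index uses current-period quantities as weights.
ΣP(2023)·Q(2023) = 611.17×9 + 12.00×52 + 1.97×123 = 5500.53 + 624 + 242.31 = 6366.84
ΣP(2022)·Q(2023) = 648.92×9 + 16.61×52 + 2.77×123 = 5840.28 + 863.72 + 340.71 = 7044.71
Index = 6366.84 / 7044.71 × 100 = 90.3776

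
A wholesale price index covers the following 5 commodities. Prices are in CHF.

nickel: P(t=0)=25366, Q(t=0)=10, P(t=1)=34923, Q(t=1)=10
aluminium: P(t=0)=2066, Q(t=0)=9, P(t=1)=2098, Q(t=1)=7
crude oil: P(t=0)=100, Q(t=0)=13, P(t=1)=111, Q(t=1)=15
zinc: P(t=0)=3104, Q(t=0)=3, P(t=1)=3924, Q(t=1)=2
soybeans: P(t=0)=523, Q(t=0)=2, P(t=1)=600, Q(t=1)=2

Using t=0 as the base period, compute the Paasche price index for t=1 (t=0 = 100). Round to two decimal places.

Paasche price index uses current-period quantities as weights.
ΣP(t=1)·Q(t=1) = 34923×10 + 2098×7 + 111×15 + 3924×2 + 600×2 = 349230 + 14686 + 1665 + 7848 + 1200 = 374629
ΣP(t=0)·Q(t=1) = 25366×10 + 2066×7 + 100×15 + 3104×2 + 523×2 = 253660 + 14462 + 1500 + 6208 + 1046 = 276876
Index = 374629 / 276876 × 100 = 135.3057

135.31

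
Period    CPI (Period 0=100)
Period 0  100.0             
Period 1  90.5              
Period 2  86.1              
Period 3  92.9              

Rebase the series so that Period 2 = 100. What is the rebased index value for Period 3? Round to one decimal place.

107.9

Rebased(Period 3) = 92.9 / 86.1 × 100 = 107.8978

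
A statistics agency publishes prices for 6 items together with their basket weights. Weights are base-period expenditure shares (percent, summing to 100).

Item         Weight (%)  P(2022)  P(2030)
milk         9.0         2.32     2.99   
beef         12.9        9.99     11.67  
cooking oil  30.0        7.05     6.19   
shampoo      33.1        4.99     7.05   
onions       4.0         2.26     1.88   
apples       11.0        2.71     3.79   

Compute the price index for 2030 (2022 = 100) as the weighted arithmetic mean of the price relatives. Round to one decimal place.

118.5

milk: 9.0 × (2.99/2.32) = 9.0 × 1.288793 = 11.5991
beef: 12.9 × (11.67/9.99) = 12.9 × 1.168168 = 15.0694
cooking oil: 30.0 × (6.19/7.05) = 30.0 × 0.878014 = 26.3404
shampoo: 33.1 × (7.05/4.99) = 33.1 × 1.412826 = 46.7645
onions: 4.0 × (1.88/2.26) = 4.0 × 0.831858 = 3.3274
apples: 11.0 × (3.79/2.71) = 11.0 × 1.398524 = 15.3838
Index = Σ wᵢ·(p₁ᵢ/p₀ᵢ) = 11.5991 + 15.0694 + 26.3404 + 46.7645 + 3.3274 + 15.3838 = 118.4847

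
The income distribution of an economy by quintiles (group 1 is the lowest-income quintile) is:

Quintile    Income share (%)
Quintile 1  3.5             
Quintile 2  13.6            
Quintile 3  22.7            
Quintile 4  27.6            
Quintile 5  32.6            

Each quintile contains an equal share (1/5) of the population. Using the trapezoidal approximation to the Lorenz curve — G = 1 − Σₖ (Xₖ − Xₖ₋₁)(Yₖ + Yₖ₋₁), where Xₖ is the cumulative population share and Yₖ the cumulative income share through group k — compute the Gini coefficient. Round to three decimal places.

Cumulative income shares Yₖ: 0.0350, 0.1710, 0.3980, 0.6740, 1.0000
Σ (Xₖ−Xₖ₋₁)(Yₖ+Yₖ₋₁) = (1/5)(0.0350+0.0000) + (1/5)(0.1710+0.0350) + (1/5)(0.3980+0.1710) + (1/5)(0.6740+0.3980) + (1/5)(1.0000+0.6740)
  = 0.0070 + 0.0412 + 0.1138 + 0.2144 + 0.3348 = 0.7112
G = 1 − 0.7112 = 0.2888

0.289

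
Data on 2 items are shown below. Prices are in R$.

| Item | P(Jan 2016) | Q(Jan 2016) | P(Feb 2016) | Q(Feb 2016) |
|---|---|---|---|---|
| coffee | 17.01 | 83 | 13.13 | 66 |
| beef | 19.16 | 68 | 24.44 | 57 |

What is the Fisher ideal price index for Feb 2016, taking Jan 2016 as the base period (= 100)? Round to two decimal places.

Laspeyres component (base-period weights):
ΣP(Feb 2016)Q(Jan 2016) = 13.13×83 + 24.44×68 = 1089.79 + 1661.92 = 2751.71
ΣP(Jan 2016)Q(Jan 2016) = 17.01×83 + 19.16×68 = 1411.83 + 1302.88 = 2714.71
L = 2751.71 / 2714.71 × 100 = 101.3629
Paasche component (current-period weights):
ΣP(Feb 2016)Q(Feb 2016) = 13.13×66 + 24.44×57 = 866.58 + 1393.08 = 2259.66
ΣP(Jan 2016)Q(Feb 2016) = 17.01×66 + 19.16×57 = 1122.66 + 1092.12 = 2214.78
P = 2259.66 / 2214.78 × 100 = 102.0264
Fisher = √(L × P) = √(101.3629 × 102.0264) = 101.6941

101.69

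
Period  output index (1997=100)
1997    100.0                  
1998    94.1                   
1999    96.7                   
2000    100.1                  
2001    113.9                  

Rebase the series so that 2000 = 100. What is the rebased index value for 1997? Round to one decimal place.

99.9

Rebased(1997) = 100.0 / 100.1 × 100 = 99.9001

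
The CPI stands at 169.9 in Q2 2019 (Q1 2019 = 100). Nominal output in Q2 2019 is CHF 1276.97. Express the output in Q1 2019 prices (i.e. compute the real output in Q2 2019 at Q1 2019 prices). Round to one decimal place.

751.6

Real = Nominal ÷ (Index/100) = 1276.97 ÷ (169.9/100)
     = 1276.97 ÷ 1.699 = 751.6009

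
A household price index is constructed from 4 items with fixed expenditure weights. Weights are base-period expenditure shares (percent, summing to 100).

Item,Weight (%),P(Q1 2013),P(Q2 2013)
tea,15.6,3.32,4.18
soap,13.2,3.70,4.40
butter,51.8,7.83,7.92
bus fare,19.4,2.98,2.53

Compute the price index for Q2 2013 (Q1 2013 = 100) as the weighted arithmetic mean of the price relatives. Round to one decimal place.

tea: 15.6 × (4.18/3.32) = 15.6 × 1.259036 = 19.6410
soap: 13.2 × (4.40/3.70) = 13.2 × 1.189189 = 15.6973
butter: 51.8 × (7.92/7.83) = 51.8 × 1.011494 = 52.3954
bus fare: 19.4 × (2.53/2.98) = 19.4 × 0.848993 = 16.4705
Index = Σ wᵢ·(p₁ᵢ/p₀ᵢ) = 19.6410 + 15.6973 + 52.3954 + 16.4705 = 104.2041

104.2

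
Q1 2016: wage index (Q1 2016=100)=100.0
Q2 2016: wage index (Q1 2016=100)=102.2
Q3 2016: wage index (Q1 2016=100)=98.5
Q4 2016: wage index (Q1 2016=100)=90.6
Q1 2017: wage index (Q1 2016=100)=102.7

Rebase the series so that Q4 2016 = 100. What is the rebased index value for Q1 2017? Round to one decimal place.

113.4

Rebased(Q1 2017) = 102.7 / 90.6 × 100 = 113.3554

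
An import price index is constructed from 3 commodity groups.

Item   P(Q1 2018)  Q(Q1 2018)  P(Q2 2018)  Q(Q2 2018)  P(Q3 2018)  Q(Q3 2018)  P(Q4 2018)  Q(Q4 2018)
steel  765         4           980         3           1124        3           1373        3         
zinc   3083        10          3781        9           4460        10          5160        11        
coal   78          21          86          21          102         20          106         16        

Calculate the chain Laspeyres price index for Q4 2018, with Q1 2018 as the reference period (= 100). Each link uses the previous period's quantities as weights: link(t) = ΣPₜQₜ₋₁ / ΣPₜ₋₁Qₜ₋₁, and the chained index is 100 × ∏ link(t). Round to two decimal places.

Link Q1 2018→Q2 2018:
ΣP(Q2 2018)Q(Q1 2018) = 980×4 + 3781×10 + 86×21 = 3920 + 37810 + 1806 = 43536
ΣP(Q1 2018)Q(Q1 2018) = 765×4 + 3083×10 + 78×21 = 3060 + 30830 + 1638 = 35528
link = 43536/35528 = 1.225400
Link Q2 2018→Q3 2018:
ΣP(Q3 2018)Q(Q2 2018) = 1124×3 + 4460×9 + 102×21 = 3372 + 40140 + 2142 = 45654
ΣP(Q2 2018)Q(Q2 2018) = 980×3 + 3781×9 + 86×21 = 2940 + 34029 + 1806 = 38775
link = 45654/38775 = 1.177408
Link Q3 2018→Q4 2018:
ΣP(Q4 2018)Q(Q3 2018) = 1373×3 + 5160×10 + 106×20 = 4119 + 51600 + 2120 = 57839
ΣP(Q3 2018)Q(Q3 2018) = 1124×3 + 4460×10 + 102×20 = 3372 + 44600 + 2040 = 50012
link = 57839/50012 = 1.156502
Chained index = 100 × 1.225400 × 1.177408 × 1.156502 = 166.8597

166.86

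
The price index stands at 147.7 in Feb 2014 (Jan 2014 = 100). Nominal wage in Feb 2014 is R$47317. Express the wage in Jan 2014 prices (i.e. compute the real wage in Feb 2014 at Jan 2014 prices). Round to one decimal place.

Real = Nominal ÷ (Index/100) = 47317 ÷ (147.7/100)
     = 47317 ÷ 1.477 = 32035.8835

32035.9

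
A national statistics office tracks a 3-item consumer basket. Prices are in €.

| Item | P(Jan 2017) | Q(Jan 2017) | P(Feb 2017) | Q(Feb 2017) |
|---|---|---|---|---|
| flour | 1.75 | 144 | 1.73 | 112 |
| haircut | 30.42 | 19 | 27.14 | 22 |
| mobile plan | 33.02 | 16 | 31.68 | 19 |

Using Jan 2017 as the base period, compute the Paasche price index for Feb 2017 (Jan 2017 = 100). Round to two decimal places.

93.31

Paasche price index uses current-period quantities as weights.
ΣP(Feb 2017)·Q(Feb 2017) = 1.73×112 + 27.14×22 + 31.68×19 = 193.76 + 597.08 + 601.92 = 1392.76
ΣP(Jan 2017)·Q(Feb 2017) = 1.75×112 + 30.42×22 + 33.02×19 = 196 + 669.24 + 627.38 = 1492.62
Index = 1392.76 / 1492.62 × 100 = 93.3098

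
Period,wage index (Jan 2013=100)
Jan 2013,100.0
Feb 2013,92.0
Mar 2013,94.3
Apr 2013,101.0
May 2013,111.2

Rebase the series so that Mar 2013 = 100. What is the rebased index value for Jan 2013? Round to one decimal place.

Rebased(Jan 2013) = 100.0 / 94.3 × 100 = 106.0445

106.0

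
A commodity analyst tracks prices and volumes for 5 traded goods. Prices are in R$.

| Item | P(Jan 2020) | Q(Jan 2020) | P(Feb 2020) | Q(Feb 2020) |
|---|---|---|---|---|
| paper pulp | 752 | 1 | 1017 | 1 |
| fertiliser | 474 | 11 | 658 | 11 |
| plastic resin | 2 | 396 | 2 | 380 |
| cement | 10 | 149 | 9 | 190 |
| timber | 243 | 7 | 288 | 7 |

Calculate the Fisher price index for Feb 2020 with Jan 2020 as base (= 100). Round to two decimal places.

Laspeyres component (base-period weights):
ΣP(Feb 2020)Q(Jan 2020) = 1017×1 + 658×11 + 2×396 + 9×149 + 288×7 = 1017 + 7238 + 792 + 1341 + 2016 = 12404
ΣP(Jan 2020)Q(Jan 2020) = 752×1 + 474×11 + 2×396 + 10×149 + 243×7 = 752 + 5214 + 792 + 1490 + 1701 = 9949
L = 12404 / 9949 × 100 = 124.6758
Paasche component (current-period weights):
ΣP(Feb 2020)Q(Feb 2020) = 1017×1 + 658×11 + 2×380 + 9×190 + 288×7 = 1017 + 7238 + 760 + 1710 + 2016 = 12741
ΣP(Jan 2020)Q(Feb 2020) = 752×1 + 474×11 + 2×380 + 10×190 + 243×7 = 752 + 5214 + 760 + 1900 + 1701 = 10327
P = 12741 / 10327 × 100 = 123.3756
Fisher = √(L × P) = √(124.6758 × 123.3756) = 124.0240

124.02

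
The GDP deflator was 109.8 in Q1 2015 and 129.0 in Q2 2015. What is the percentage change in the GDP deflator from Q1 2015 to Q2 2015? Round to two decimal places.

17.49%

Change = (129.0 − 109.8) / 109.8 × 100
       = 19.2 / 109.8 × 100 = 17.4863%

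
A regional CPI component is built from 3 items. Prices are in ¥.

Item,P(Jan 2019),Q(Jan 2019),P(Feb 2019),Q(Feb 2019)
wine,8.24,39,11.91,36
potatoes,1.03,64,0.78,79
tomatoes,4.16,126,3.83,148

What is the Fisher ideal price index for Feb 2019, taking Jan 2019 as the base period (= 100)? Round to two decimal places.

Laspeyres component (base-period weights):
ΣP(Feb 2019)Q(Jan 2019) = 11.91×39 + 0.78×64 + 3.83×126 = 464.49 + 49.92 + 482.58 = 996.99
ΣP(Jan 2019)Q(Jan 2019) = 8.24×39 + 1.03×64 + 4.16×126 = 321.36 + 65.92 + 524.16 = 911.44
L = 996.99 / 911.44 × 100 = 109.3862
Paasche component (current-period weights):
ΣP(Feb 2019)Q(Feb 2019) = 11.91×36 + 0.78×79 + 3.83×148 = 428.76 + 61.62 + 566.84 = 1057.22
ΣP(Jan 2019)Q(Feb 2019) = 8.24×36 + 1.03×79 + 4.16×148 = 296.64 + 81.37 + 615.68 = 993.69
P = 1057.22 / 993.69 × 100 = 106.3933
Fisher = √(L × P) = √(109.3862 × 106.3933) = 107.8794

107.88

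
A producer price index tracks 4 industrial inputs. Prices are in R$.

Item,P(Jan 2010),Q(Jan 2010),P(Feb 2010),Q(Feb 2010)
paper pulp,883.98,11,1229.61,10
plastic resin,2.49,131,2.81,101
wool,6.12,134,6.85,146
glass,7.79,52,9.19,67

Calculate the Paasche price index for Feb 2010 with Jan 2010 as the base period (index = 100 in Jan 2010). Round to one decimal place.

135.1

Paasche price index uses current-period quantities as weights.
ΣP(Feb 2010)·Q(Feb 2010) = 1229.61×10 + 2.81×101 + 6.85×146 + 9.19×67 = 12296.1 + 283.81 + 1000.1 + 615.73 = 14195.74
ΣP(Jan 2010)·Q(Feb 2010) = 883.98×10 + 2.49×101 + 6.12×146 + 7.79×67 = 8839.8 + 251.49 + 893.52 + 521.93 = 10506.74
Index = 14195.74 / 10506.74 × 100 = 135.1108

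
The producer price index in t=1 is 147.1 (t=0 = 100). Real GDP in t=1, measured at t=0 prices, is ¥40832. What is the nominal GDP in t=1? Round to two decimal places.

Nominal = Real × (Index/100) = 40832 × (147.1/100)
        = 40832 × 1.471 = 60063.8720

60063.87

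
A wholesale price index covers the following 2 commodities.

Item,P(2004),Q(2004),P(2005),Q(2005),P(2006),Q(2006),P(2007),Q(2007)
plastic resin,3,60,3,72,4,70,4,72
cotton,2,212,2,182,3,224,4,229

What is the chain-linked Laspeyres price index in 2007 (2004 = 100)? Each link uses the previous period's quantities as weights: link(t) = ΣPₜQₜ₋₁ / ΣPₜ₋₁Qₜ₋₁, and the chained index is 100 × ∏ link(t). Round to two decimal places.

Link 2004→2005:
ΣP(2005)Q(2004) = 3×60 + 2×212 = 180 + 424 = 604
ΣP(2004)Q(2004) = 3×60 + 2×212 = 180 + 424 = 604
link = 604/604 = 1.000000
Link 2005→2006:
ΣP(2006)Q(2005) = 4×72 + 3×182 = 288 + 546 = 834
ΣP(2005)Q(2005) = 3×72 + 2×182 = 216 + 364 = 580
link = 834/580 = 1.437931
Link 2006→2007:
ΣP(2007)Q(2006) = 4×70 + 4×224 = 280 + 896 = 1176
ΣP(2006)Q(2006) = 4×70 + 3×224 = 280 + 672 = 952
link = 1176/952 = 1.235294
Chained index = 100 × 1.000000 × 1.437931 × 1.235294 = 177.6268

177.63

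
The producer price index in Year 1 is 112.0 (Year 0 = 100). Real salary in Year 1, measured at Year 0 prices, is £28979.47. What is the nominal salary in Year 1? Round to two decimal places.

Nominal = Real × (Index/100) = 28979.47 × (112.0/100)
        = 28979.47 × 1.120 = 32457.0064

32457.01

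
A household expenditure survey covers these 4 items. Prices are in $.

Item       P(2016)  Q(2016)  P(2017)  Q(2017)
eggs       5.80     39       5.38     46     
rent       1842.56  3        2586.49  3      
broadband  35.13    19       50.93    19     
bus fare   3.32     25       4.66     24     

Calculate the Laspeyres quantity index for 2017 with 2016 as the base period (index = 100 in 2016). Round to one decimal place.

Laspeyres quantity index uses base-period prices as weights.
ΣP(2016)·Q(2017) = 5.80×46 + 1842.56×3 + 35.13×19 + 3.32×24 = 266.8 + 5527.68 + 667.47 + 79.68 = 6541.63
ΣP(2016)·Q(2016) = 5.80×39 + 1842.56×3 + 35.13×19 + 3.32×25 = 226.2 + 5527.68 + 667.47 + 83 = 6504.35
Index = 6541.63 / 6504.35 × 100 = 100.5732

100.6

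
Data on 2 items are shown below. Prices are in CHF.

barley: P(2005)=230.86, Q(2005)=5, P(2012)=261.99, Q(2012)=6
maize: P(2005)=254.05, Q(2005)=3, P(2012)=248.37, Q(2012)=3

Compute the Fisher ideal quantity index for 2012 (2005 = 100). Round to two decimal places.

Laspeyres component (base-period weights):
ΣP(2005)Q(2012) = 230.86×6 + 254.05×3 = 1385.16 + 762.15 = 2147.31
ΣP(2005)Q(2005) = 230.86×5 + 254.05×3 = 1154.3 + 762.15 = 1916.45
L = 2147.31 / 1916.45 × 100 = 112.0462
Paasche component (current-period weights):
ΣP(2012)Q(2012) = 261.99×6 + 248.37×3 = 1571.94 + 745.11 = 2317.05
ΣP(2012)Q(2005) = 261.99×5 + 248.37×3 = 1309.95 + 745.11 = 2055.06
P = 2317.05 / 2055.06 × 100 = 112.7485
Fisher = √(L × P) = √(112.0462 × 112.7485) = 112.3968

112.40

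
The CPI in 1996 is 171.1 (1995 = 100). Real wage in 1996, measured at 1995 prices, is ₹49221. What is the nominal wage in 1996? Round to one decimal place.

84217.1

Nominal = Real × (Index/100) = 49221 × (171.1/100)
        = 49221 × 1.711 = 84217.1310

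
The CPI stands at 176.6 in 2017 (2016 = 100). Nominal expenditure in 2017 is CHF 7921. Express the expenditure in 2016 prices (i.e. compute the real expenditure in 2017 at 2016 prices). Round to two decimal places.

Real = Nominal ÷ (Index/100) = 7921 ÷ (176.6/100)
     = 7921 ÷ 1.766 = 4485.2775

4485.28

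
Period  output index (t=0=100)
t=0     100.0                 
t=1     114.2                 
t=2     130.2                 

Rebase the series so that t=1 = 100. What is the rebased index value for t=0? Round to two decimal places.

87.57

Rebased(t=0) = 100.0 / 114.2 × 100 = 87.5657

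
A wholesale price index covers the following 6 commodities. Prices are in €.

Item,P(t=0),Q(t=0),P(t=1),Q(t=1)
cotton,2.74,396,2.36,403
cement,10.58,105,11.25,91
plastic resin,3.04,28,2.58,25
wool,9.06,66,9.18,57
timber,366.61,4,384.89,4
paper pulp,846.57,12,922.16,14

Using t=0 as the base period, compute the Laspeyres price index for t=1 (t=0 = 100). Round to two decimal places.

Laspeyres price index uses base-period quantities as weights.
ΣP(t=1)·Q(t=0) = 2.36×396 + 11.25×105 + 2.58×28 + 9.18×66 + 384.89×4 + 922.16×12 = 934.56 + 1181.25 + 72.24 + 605.88 + 1539.56 + 11065.92 = 15399.41
ΣP(t=0)·Q(t=0) = 2.74×396 + 10.58×105 + 3.04×28 + 9.06×66 + 366.61×4 + 846.57×12 = 1085.04 + 1110.9 + 85.12 + 597.96 + 1466.44 + 10158.84 = 14504.3
Index = 15399.41 / 14504.3 × 100 = 106.1713

106.17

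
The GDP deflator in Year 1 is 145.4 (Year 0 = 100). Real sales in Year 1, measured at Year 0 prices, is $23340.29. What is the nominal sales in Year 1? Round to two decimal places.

33936.78

Nominal = Real × (Index/100) = 23340.29 × (145.4/100)
        = 23340.29 × 1.454 = 33936.7817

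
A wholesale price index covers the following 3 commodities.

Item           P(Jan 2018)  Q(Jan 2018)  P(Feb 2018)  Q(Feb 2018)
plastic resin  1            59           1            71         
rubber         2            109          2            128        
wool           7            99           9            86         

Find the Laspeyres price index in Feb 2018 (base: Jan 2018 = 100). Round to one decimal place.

Laspeyres price index uses base-period quantities as weights.
ΣP(Feb 2018)·Q(Jan 2018) = 1×59 + 2×109 + 9×99 = 59 + 218 + 891 = 1168
ΣP(Jan 2018)·Q(Jan 2018) = 1×59 + 2×109 + 7×99 = 59 + 218 + 693 = 970
Index = 1168 / 970 × 100 = 120.4124

120.4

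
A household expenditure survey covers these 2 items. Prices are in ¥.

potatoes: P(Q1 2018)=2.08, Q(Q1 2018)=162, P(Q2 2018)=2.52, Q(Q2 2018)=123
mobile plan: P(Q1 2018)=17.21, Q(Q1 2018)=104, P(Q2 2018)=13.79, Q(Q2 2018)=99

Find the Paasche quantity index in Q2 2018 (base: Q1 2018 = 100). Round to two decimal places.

90.92

Paasche quantity index uses current-period prices as weights.
ΣP(Q2 2018)·Q(Q2 2018) = 2.52×123 + 13.79×99 = 309.96 + 1365.21 = 1675.17
ΣP(Q2 2018)·Q(Q1 2018) = 2.52×162 + 13.79×104 = 408.24 + 1434.16 = 1842.4
Index = 1675.17 / 1842.4 × 100 = 90.9233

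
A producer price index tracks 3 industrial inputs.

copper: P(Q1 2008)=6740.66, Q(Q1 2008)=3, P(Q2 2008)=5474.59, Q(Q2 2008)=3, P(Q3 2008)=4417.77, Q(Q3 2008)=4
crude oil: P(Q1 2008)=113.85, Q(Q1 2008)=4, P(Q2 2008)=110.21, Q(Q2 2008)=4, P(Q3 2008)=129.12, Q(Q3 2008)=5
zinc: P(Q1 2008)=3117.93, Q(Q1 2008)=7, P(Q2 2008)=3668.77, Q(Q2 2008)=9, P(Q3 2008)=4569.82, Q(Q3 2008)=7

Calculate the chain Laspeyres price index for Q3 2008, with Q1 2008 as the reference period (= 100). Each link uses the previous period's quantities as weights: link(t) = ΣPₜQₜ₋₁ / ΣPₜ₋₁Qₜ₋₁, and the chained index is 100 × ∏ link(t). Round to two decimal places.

110.16

Link Q1 2008→Q2 2008:
ΣP(Q2 2008)Q(Q1 2008) = 5474.59×3 + 110.21×4 + 3668.77×7 = 16423.77 + 440.84 + 25681.39 = 42546
ΣP(Q1 2008)Q(Q1 2008) = 6740.66×3 + 113.85×4 + 3117.93×7 = 20221.98 + 455.4 + 21825.51 = 42502.89
link = 42546/42502.89 = 1.001014
Link Q2 2008→Q3 2008:
ΣP(Q3 2008)Q(Q2 2008) = 4417.77×3 + 129.12×4 + 4569.82×9 = 13253.31 + 516.48 + 41128.38 = 54898.17
ΣP(Q2 2008)Q(Q2 2008) = 5474.59×3 + 110.21×4 + 3668.77×9 = 16423.77 + 440.84 + 33018.93 = 49883.54
link = 54898.17/49883.54 = 1.100527
Chained index = 100 × 1.001014 × 1.100527 = 110.1643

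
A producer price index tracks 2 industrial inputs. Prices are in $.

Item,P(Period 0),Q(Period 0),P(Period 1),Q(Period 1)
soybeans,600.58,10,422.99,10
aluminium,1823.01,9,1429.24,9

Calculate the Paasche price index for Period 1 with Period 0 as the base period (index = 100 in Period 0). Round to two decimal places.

Paasche price index uses current-period quantities as weights.
ΣP(Period 1)·Q(Period 1) = 422.99×10 + 1429.24×9 = 4229.9 + 12863.16 = 17093.06
ΣP(Period 0)·Q(Period 1) = 600.58×10 + 1823.01×9 = 6005.8 + 16407.09 = 22412.89
Index = 17093.06 / 22412.89 × 100 = 76.2644

76.26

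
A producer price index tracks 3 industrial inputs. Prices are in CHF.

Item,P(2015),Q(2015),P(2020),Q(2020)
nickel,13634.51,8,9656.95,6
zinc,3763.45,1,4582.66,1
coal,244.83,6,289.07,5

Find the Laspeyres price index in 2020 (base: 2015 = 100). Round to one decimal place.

73.1

Laspeyres price index uses base-period quantities as weights.
ΣP(2020)·Q(2015) = 9656.95×8 + 4582.66×1 + 289.07×6 = 77255.6 + 4582.66 + 1734.42 = 83572.68
ΣP(2015)·Q(2015) = 13634.51×8 + 3763.45×1 + 244.83×6 = 109076.08 + 3763.45 + 1468.98 = 114308.51
Index = 83572.68 / 114308.51 × 100 = 73.1115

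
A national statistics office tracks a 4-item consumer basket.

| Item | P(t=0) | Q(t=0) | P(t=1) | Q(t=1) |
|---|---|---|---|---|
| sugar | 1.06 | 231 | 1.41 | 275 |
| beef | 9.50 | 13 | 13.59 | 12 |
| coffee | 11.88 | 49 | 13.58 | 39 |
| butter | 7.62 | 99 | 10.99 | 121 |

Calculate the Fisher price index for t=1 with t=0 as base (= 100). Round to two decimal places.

Laspeyres component (base-period weights):
ΣP(t=1)Q(t=0) = 1.41×231 + 13.59×13 + 13.58×49 + 10.99×99 = 325.71 + 176.67 + 665.42 + 1088.01 = 2255.81
ΣP(t=0)Q(t=0) = 1.06×231 + 9.50×13 + 11.88×49 + 7.62×99 = 244.86 + 123.5 + 582.12 + 754.38 = 1704.86
L = 2255.81 / 1704.86 × 100 = 132.3164
Paasche component (current-period weights):
ΣP(t=1)Q(t=1) = 1.41×275 + 13.59×12 + 13.58×39 + 10.99×121 = 387.75 + 163.08 + 529.62 + 1329.79 = 2410.24
ΣP(t=0)Q(t=1) = 1.06×275 + 9.50×12 + 11.88×39 + 7.62×121 = 291.5 + 114 + 463.32 + 922.02 = 1790.84
P = 2410.24 / 1790.84 × 100 = 134.5871
Fisher = √(L × P) = √(132.3164 × 134.5871) = 133.4469

133.45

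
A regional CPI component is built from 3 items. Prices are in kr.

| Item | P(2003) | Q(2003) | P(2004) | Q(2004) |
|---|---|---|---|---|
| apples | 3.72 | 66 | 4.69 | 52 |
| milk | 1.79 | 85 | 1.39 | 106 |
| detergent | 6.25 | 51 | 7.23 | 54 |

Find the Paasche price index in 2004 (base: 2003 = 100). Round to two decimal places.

Paasche price index uses current-period quantities as weights.
ΣP(2004)·Q(2004) = 4.69×52 + 1.39×106 + 7.23×54 = 243.88 + 147.34 + 390.42 = 781.64
ΣP(2003)·Q(2004) = 3.72×52 + 1.79×106 + 6.25×54 = 193.44 + 189.74 + 337.5 = 720.68
Index = 781.64 / 720.68 × 100 = 108.4587

108.46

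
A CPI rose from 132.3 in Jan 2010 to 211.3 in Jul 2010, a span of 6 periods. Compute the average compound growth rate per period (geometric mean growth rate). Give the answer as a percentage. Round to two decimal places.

Growth factor = (211.3/132.3)^(1/6) = (1.597128)^(1/6) = 1.081160
Growth rate = 1.081160 − 1 = 0.081160 = 8.1160%

8.12%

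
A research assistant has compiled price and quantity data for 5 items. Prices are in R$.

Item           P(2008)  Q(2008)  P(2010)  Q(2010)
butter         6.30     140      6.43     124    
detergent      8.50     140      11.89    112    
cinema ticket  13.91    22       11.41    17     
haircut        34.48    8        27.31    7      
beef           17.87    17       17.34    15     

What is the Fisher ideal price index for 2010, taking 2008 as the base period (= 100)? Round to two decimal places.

Laspeyres component (base-period weights):
ΣP(2010)Q(2008) = 6.43×140 + 11.89×140 + 11.41×22 + 27.31×8 + 17.34×17 = 900.2 + 1664.6 + 251.02 + 218.48 + 294.78 = 3329.08
ΣP(2008)Q(2008) = 6.30×140 + 8.50×140 + 13.91×22 + 34.48×8 + 17.87×17 = 882 + 1190 + 306.02 + 275.84 + 303.79 = 2957.65
L = 3329.08 / 2957.65 × 100 = 112.5583
Paasche component (current-period weights):
ΣP(2010)Q(2010) = 6.43×124 + 11.89×112 + 11.41×17 + 27.31×7 + 17.34×15 = 797.32 + 1331.68 + 193.97 + 191.17 + 260.1 = 2774.24
ΣP(2008)Q(2010) = 6.30×124 + 8.50×112 + 13.91×17 + 34.48×7 + 17.87×15 = 781.2 + 952 + 236.47 + 241.36 + 268.05 = 2479.08
P = 2774.24 / 2479.08 × 100 = 111.9060
Fisher = √(L × P) = √(112.5583 × 111.9060) = 112.2317

112.23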